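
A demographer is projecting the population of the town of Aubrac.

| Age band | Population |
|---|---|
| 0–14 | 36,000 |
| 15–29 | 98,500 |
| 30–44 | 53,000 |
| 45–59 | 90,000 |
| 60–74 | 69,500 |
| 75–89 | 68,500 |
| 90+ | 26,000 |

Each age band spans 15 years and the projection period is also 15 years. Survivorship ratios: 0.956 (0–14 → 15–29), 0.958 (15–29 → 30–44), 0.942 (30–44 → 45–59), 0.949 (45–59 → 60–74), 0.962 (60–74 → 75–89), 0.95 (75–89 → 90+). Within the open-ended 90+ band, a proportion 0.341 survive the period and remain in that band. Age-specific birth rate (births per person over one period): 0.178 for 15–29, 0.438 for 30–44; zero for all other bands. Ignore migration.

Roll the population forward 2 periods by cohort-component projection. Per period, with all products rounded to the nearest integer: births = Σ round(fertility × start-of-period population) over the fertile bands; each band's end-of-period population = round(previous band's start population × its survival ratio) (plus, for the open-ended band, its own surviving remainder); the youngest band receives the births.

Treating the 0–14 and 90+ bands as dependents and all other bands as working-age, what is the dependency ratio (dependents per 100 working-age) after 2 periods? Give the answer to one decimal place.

Period 1.
Births: 98500 * 0.178 = 17533, 53000 * 0.438 = 23214 → total 40747
15–29: 36000 * 0.956 = 34416
30–44: 98500 * 0.958 = 94363
45–59: 53000 * 0.942 = 49926
60–74: 90000 * 0.949 = 85410
75–89: 69500 * 0.962 = 66859
90+: 68500 * 0.95 + 26000 * 0.341 = 65075 + 8866 = 73941
→ [40747, 34416, 94363, 49926, 85410, 66859, 73941]
Period 2.
Births: 34416 * 0.178 = 6126, 94363 * 0.438 = 41331 → total 47457
15–29: 40747 * 0.956 = 38954
30–44: 34416 * 0.958 = 32971
45–59: 94363 * 0.942 = 88890
60–74: 49926 * 0.949 = 47380
75–89: 85410 * 0.962 = 82164
90+: 66859 * 0.95 + 73941 * 0.341 = 63516 + 25214 = 88730
→ [47457, 38954, 32971, 88890, 47380, 82164, 88730]
Dependents (band 0–14 + band 90+) = 47457 + 88730 = 136187; working-age = 290359; ratio = 136187/290359 × 100 = 46.9

46.9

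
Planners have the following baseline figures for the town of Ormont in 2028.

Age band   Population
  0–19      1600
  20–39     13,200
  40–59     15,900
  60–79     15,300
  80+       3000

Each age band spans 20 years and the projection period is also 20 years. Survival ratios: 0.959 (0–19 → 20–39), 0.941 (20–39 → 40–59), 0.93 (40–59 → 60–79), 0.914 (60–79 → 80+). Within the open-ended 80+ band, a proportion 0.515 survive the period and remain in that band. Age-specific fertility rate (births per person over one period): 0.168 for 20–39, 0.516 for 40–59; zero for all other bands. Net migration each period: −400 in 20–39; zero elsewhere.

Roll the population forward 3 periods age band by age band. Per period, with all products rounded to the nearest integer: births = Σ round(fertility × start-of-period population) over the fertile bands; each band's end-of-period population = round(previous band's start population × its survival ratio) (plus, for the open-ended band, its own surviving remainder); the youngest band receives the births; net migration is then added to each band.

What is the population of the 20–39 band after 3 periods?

5929

Let band 1 be 0–19 through band 5 = 80+.
[period 1]
Births: 13200 × 0.168 = 2218, 15900 × 0.516 = 8204 ⇒ total 10422
Band 2: 1600 × 0.959 = 1534
Band 3: 13200 × 0.941 = 12421
Band 4: 15900 × 0.93 = 14787
Band 5: 15300 × 0.914 + 3000 × 0.515 = 13984 + 1545 = 15529
Net migration: Band 2 − 400 → 1134
End of period: [10422, 1134, 12421, 14787, 15529]
[period 2]
Births: 1134 × 0.168 = 191, 12421 × 0.516 = 6409 ⇒ total 6600
Band 2: 10422 × 0.959 = 9995
Band 3: 1134 × 0.941 = 1067
Band 4: 12421 × 0.93 = 11552
Band 5: 14787 × 0.914 + 15529 × 0.515 = 13515 + 7997 = 21512
Net migration: Band 2 − 400 → 9595
End of period: [6600, 9595, 1067, 11552, 21512]
[period 3]
Births: 9595 × 0.168 = 1612, 1067 × 0.516 = 551 ⇒ total 2163
Band 2: 6600 × 0.959 = 6329
Band 3: 9595 × 0.941 = 9029
Band 4: 1067 × 0.93 = 992
Band 5: 11552 × 0.914 + 21512 × 0.515 = 10559 + 11079 = 21638
Net migration: Band 2 − 400 → 5929
End of period: [2163, 5929, 9029, 992, 21638]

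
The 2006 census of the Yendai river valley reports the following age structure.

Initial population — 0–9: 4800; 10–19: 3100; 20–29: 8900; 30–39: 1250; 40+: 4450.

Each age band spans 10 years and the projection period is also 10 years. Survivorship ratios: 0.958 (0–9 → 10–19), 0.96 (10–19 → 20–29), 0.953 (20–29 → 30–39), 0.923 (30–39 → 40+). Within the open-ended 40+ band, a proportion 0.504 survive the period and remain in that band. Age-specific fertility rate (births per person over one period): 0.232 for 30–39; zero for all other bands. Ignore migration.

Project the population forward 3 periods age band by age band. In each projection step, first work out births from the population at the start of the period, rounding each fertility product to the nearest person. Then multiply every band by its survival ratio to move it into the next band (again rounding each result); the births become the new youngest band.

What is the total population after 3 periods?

14444

Numbering the groups 1..5 from youngest to oldest:
— Period 1 —
Births: 1250 * 0.232 = 290
Group 2: 4800 * 0.958 = 4598
Group 3: 3100 * 0.96 = 2976
Group 4: 8900 * 0.953 = 8482
Group 5: 1250 * 0.923 + 4450 * 0.504 = 1154 + 2243 = 3397
Giving 290 / 4598 / 2976 / 8482 / 3397.
— Period 2 —
Births: 8482 * 0.232 = 1968
Group 2: 290 * 0.958 = 278
Group 3: 4598 * 0.96 = 4414
Group 4: 2976 * 0.953 = 2836
Group 5: 8482 * 0.923 + 3397 * 0.504 = 7829 + 1712 = 9541
Giving 1968 / 278 / 4414 / 2836 / 9541.
— Period 3 —
Births: 2836 * 0.232 = 658
Group 2: 1968 * 0.958 = 1885
Group 3: 278 * 0.96 = 267
Group 4: 4414 * 0.953 = 4207
Group 5: 2836 * 0.923 + 9541 * 0.504 = 2618 + 4809 = 7427
Giving 658 / 1885 / 267 / 4207 / 7427.
Total after period 3: 658 + 1885 + 267 + 4207 + 7427 = 14444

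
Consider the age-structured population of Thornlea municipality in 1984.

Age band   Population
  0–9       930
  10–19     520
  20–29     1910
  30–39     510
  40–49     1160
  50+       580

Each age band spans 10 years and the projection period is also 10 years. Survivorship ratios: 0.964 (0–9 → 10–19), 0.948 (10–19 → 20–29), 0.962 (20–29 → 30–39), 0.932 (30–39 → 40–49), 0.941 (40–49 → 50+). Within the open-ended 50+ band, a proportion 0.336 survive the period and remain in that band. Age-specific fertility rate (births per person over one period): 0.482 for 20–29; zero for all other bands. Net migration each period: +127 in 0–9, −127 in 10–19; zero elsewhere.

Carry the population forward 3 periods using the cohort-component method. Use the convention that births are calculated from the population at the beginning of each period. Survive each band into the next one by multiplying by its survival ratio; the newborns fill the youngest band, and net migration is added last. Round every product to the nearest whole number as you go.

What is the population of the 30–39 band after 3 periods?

Numbering the groups 1..6 from youngest to oldest:
Period 1:
Births: 1910 × 0.482 = 921
Group 2: 930 × 0.964 = 897
Group 3: 520 × 0.948 = 493
Group 4: 1910 × 0.962 = 1837
Group 5: 510 × 0.932 = 475
Group 6: 1160 × 0.941 + 580 × 0.336 = 1092 + 195 = 1287
Net migration: Group 1 + 127 → 1048; Group 2 − 127 → 770
→ [1048, 770, 493, 1837, 475, 1287]
Period 2:
Births: 493 × 0.482 = 238
Group 2: 1048 × 0.964 = 1010
Group 3: 770 × 0.948 = 730
Group 4: 493 × 0.962 = 474
Group 5: 1837 × 0.932 = 1712
Group 6: 475 × 0.941 + 1287 × 0.336 = 447 + 432 = 879
Net migration: Group 1 + 127 → 365; Group 2 − 127 → 883
→ [365, 883, 730, 474, 1712, 879]
Period 3:
Births: 730 × 0.482 = 352
Group 2: 365 × 0.964 = 352
Group 3: 883 × 0.948 = 837
Group 4: 730 × 0.962 = 702
Group 5: 474 × 0.932 = 442
Group 6: 1712 × 0.941 + 879 × 0.336 = 1611 + 295 = 1906
Net migration: Group 1 + 127 → 479; Group 2 − 127 → 225
→ [479, 225, 837, 702, 442, 1906]

702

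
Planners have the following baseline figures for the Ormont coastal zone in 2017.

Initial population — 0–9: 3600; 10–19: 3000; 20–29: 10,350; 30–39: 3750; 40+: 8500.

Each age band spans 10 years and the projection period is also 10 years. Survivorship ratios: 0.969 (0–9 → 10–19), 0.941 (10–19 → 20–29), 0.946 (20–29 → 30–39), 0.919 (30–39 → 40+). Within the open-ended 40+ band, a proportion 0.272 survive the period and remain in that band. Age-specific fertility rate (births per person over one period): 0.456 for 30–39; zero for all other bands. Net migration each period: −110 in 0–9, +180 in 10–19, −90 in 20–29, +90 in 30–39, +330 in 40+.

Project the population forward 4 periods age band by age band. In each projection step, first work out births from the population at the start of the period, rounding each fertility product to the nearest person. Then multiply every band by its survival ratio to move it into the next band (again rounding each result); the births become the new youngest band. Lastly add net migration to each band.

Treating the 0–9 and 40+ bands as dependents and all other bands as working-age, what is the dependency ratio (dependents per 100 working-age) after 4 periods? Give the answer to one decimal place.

91.3

Period 1:
Births: 3750 × 0.456 = 1710
10–19: 3600 × 0.969 = 3488
20–29: 3000 × 0.941 = 2823
30–39: 10350 × 0.946 = 9791
40+: 3750 × 0.919 + 8500 × 0.272 = 3446 + 2312 = 5758
Net migration: 0–9 − 110 → 1600; 10–19 + 180 → 3668; 20–29 − 90 → 2733; 30–39 + 90 → 9881; 40+ + 330 → 6088
→ [1600, 3668, 2733, 9881, 6088]
Period 2:
Births: 9881 × 0.456 = 4506
10–19: 1600 × 0.969 = 1550
20–29: 3668 × 0.941 = 3452
30–39: 2733 × 0.946 = 2585
40+: 9881 × 0.919 + 6088 × 0.272 = 9081 + 1656 = 10737
Net migration: 0–9 − 110 → 4396; 10–19 + 180 → 1730; 20–29 − 90 → 3362; 30–39 + 90 → 2675; 40+ + 330 → 11067
→ [4396, 1730, 3362, 2675, 11067]
Period 3:
Births: 2675 × 0.456 = 1220
10–19: 4396 × 0.969 = 4260
20–29: 1730 × 0.941 = 1628
30–39: 3362 × 0.946 = 3180
40+: 2675 × 0.919 + 11067 × 0.272 = 2458 + 3010 = 5468
Net migration: 0–9 − 110 → 1110; 10–19 + 180 → 4440; 20–29 − 90 → 1538; 30–39 + 90 → 3270; 40+ + 330 → 5798
→ [1110, 4440, 1538, 3270, 5798]
Period 4:
Births: 3270 × 0.456 = 1491
10–19: 1110 × 0.969 = 1076
20–29: 4440 × 0.941 = 4178
30–39: 1538 × 0.946 = 1455
40+: 3270 × 0.919 + 5798 × 0.272 = 3005 + 1577 = 4582
Net migration: 0–9 − 110 → 1381; 10–19 + 180 → 1256; 20–29 − 90 → 4088; 30–39 + 90 → 1545; 40+ + 330 → 4912
→ [1381, 1256, 4088, 1545, 4912]
Dependents (band 0–9 + band 40+) = 1381 + 4912 = 6293; working-age = 6889; ratio = 6293/6889 × 100 = 91.3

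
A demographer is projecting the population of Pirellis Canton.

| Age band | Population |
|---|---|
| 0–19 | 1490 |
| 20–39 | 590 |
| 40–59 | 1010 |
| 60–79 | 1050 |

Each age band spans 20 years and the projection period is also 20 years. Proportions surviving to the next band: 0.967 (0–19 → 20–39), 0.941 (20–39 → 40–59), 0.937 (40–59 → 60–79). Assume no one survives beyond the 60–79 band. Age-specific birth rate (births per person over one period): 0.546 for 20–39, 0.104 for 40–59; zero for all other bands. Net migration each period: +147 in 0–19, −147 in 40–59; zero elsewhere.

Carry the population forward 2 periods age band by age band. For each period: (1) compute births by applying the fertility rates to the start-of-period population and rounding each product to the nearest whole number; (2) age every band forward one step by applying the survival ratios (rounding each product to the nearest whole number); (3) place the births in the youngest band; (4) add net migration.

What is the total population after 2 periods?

3122

(Bands numbered youngest = 1 to oldest = 4.)
Period 1.
Births: 590 * 0.546 = 322  |  1010 * 0.104 = 105 ⇒ total 427
Band 2: 1490 * 0.967 = 1441
Band 3: 590 * 0.941 = 555
Band 4: 1010 * 0.937 = 946
Net migration: Band 1 + 147 → 574; Band 3 − 147 → 408
→ [574, 1441, 408, 946]
Period 2.
Births: 1441 * 0.546 = 787  |  408 * 0.104 = 42 ⇒ total 829
Band 2: 574 * 0.967 = 555
Band 3: 1441 * 0.941 = 1356
Band 4: 408 * 0.937 = 382
Net migration: Band 1 + 147 → 976; Band 3 − 147 → 1209
→ [976, 555, 1209, 382]
Total after period 2: 976 + 555 + 1209 + 382 = 3122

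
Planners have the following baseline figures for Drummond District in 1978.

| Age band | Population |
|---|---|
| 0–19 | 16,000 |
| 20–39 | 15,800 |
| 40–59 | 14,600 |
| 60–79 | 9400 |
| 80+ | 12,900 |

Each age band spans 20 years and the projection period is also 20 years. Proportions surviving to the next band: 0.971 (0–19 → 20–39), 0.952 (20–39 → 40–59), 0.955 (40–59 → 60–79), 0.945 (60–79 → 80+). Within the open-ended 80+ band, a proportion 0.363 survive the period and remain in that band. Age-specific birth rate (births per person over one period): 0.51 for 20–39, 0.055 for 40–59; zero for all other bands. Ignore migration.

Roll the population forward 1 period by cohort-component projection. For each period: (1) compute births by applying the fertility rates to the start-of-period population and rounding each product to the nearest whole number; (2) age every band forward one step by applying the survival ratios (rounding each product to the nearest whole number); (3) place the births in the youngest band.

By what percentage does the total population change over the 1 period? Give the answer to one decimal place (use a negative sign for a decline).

-2.6

— Period 1 —
Births: 15800 * 0.51 = 8058 ; 14600 * 0.055 = 803 → 8861
20–39: 16000 * 0.971 = 15536
40–59: 15800 * 0.952 = 15042
60–79: 14600 * 0.955 = 13943
80+: 9400 * 0.945 + 12900 * 0.363 = 8883 + 4683 = 13566
→ [8861, 15536, 15042, 13943, 13566]
Total: 68700 → 66948; change = -1752; percentage change = -2.6%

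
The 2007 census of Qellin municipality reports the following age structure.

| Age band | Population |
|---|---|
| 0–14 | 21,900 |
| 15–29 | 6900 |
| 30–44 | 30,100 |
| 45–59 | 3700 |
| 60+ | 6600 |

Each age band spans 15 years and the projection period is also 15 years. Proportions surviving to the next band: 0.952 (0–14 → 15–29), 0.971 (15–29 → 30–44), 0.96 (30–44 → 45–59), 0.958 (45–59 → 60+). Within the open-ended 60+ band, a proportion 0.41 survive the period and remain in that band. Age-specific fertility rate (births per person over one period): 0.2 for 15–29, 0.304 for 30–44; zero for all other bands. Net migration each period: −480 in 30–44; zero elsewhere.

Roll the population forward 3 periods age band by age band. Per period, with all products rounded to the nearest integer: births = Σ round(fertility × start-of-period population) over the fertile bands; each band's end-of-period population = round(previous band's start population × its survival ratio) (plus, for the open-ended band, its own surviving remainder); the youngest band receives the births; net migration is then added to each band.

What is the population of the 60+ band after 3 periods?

18120

Call the bands 1 to 5, youngest first.
Period 1:
Births: 6900 × 0.2 = 1380, 30100 × 0.304 = 9150 ⇒ total 10530
Band 2: 21900 × 0.952 = 20849
Band 3: 6900 × 0.971 = 6700
Band 4: 30100 × 0.96 = 28896
Band 5: 3700 × 0.958 + 6600 × 0.41 = 3545 + 2706 = 6251
Net migration: Band 3 − 480 → 6220
End of period: [10530, 20849, 6220, 28896, 6251]
Period 2:
Births: 20849 × 0.2 = 4170, 6220 × 0.304 = 1891 ⇒ total 6061
Band 2: 10530 × 0.952 = 10025
Band 3: 20849 × 0.971 = 20244
Band 4: 6220 × 0.96 = 5971
Band 5: 28896 × 0.958 + 6251 × 0.41 = 27682 + 2563 = 30245
Net migration: Band 3 − 480 → 19764
End of period: [6061, 10025, 19764, 5971, 30245]
Period 3:
Births: 10025 × 0.2 = 2005, 19764 × 0.304 = 6008 ⇒ total 8013
Band 2: 6061 × 0.952 = 5770
Band 3: 10025 × 0.971 = 9734
Band 4: 19764 × 0.96 = 18973
Band 5: 5971 × 0.958 + 30245 × 0.41 = 5720 + 12400 = 18120
Net migration: Band 3 − 480 → 9254
End of period: [8013, 5770, 9254, 18973, 18120]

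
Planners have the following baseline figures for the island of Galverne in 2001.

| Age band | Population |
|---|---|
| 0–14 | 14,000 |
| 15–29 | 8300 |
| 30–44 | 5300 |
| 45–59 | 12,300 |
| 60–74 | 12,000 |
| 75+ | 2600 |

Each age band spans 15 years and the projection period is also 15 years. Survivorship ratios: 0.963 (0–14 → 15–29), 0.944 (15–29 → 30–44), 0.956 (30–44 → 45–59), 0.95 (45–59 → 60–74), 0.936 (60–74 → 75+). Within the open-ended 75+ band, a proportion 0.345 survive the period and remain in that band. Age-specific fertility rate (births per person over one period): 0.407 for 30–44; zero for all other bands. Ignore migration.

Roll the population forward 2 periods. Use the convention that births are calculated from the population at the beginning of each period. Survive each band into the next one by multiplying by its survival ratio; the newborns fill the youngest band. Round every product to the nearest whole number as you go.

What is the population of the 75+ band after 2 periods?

Call the groups 1 to 6, youngest first.
[period 1]
Births: 5300 × 0.407 = 2157
Group 2: 14000 × 0.963 = 13482
Group 3: 8300 × 0.944 = 7835
Group 4: 5300 × 0.956 = 5067
Group 5: 12300 × 0.95 = 11685
Group 6: 12000 × 0.936 + 2600 × 0.345 = 11232 + 897 = 12129
Population now: 0–14=2157, 15–29=13482, 30–44=7835, 45–59=5067, 60–74=11685, 75+=12129
[period 2]
Births: 7835 × 0.407 = 3189
Group 2: 2157 × 0.963 = 2077
Group 3: 13482 × 0.944 = 12727
Group 4: 7835 × 0.956 = 7490
Group 5: 5067 × 0.95 = 4814
Group 6: 11685 × 0.936 + 12129 × 0.345 = 10937 + 4185 = 15122
Population now: 0–14=3189, 15–29=2077, 30–44=12727, 45–59=7490, 60–74=4814, 75+=15122

15122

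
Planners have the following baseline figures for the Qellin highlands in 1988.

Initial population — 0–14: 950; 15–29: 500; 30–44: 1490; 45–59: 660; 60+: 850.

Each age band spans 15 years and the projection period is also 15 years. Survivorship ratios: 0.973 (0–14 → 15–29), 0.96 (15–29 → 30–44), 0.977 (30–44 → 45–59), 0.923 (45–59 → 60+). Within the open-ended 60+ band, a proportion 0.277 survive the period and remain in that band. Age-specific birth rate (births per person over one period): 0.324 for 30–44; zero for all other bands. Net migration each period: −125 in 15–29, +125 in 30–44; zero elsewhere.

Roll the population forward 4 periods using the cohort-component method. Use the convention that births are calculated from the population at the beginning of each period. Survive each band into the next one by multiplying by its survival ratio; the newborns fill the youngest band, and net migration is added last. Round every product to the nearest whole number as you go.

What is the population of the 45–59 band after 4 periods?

After projecting period 1:
Births: 1490 * 0.324 = 483
15–29: 950 * 0.973 = 924
30–44: 500 * 0.96 = 480
45–59: 1490 * 0.977 = 1456
60+: 660 * 0.923 + 850 * 0.277 = 609 + 235 = 844
Net migration: 15–29 − 125 → 799; 30–44 + 125 → 605
End of period: [483, 799, 605, 1456, 844]
After projecting period 2:
Births: 605 * 0.324 = 196
15–29: 483 * 0.973 = 470
30–44: 799 * 0.96 = 767
45–59: 605 * 0.977 = 591
60+: 1456 * 0.923 + 844 * 0.277 = 1344 + 234 = 1578
Net migration: 15–29 − 125 → 345; 30–44 + 125 → 892
End of period: [196, 345, 892, 591, 1578]
After projecting period 3:
Births: 892 * 0.324 = 289
15–29: 196 * 0.973 = 191
30–44: 345 * 0.96 = 331
45–59: 892 * 0.977 = 871
60+: 591 * 0.923 + 1578 * 0.277 = 545 + 437 = 982
Net migration: 15–29 − 125 → 66; 30–44 + 125 → 456
End of period: [289, 66, 456, 871, 982]
After projecting period 4:
Births: 456 * 0.324 = 148
15–29: 289 * 0.973 = 281
30–44: 66 * 0.96 = 63
45–59: 456 * 0.977 = 446
60+: 871 * 0.923 + 982 * 0.277 = 804 + 272 = 1076
Net migration: 15–29 − 125 → 156; 30–44 + 125 → 188
End of period: [148, 156, 188, 446, 1076]

446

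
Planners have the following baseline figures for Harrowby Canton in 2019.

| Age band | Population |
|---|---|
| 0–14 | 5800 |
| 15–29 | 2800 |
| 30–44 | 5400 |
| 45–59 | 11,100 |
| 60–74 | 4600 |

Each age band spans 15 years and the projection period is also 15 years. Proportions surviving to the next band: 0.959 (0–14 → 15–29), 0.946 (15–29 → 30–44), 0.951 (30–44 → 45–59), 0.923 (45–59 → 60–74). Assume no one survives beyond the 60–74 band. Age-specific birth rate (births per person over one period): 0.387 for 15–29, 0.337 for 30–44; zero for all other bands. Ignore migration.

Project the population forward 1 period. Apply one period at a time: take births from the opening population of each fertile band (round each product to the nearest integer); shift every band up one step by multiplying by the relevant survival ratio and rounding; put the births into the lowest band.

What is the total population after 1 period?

Let group 1 be 0–14 through group 5 = 60–74.
Period 1:
Births: 2800 * 0.387 = 1084 ; 5400 * 0.337 = 1820 ⇒ total 2904
Group 2: 5800 * 0.959 = 5562
Group 3: 2800 * 0.946 = 2649
Group 4: 5400 * 0.951 = 5135
Group 5: 11100 * 0.923 = 10245
End of period: [2904, 5562, 2649, 5135, 10245]
Total after period 1: 2904 + 5562 + 2649 + 5135 + 10245 = 26495

26495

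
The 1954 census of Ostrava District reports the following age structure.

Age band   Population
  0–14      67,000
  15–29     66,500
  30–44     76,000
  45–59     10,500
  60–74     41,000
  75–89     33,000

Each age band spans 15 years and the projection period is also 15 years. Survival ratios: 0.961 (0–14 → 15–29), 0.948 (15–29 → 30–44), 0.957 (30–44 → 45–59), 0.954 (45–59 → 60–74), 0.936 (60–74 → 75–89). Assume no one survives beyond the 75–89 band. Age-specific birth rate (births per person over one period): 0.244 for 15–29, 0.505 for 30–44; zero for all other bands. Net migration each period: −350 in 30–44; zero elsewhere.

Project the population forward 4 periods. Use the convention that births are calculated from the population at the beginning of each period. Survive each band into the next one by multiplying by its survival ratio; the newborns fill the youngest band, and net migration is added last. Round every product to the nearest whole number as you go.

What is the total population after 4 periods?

276867

Period 1.
Births: 66500 * 0.244 = 16226, 76000 * 0.505 = 38380 → 54606
15–29: 67000 * 0.961 = 64387
30–44: 66500 * 0.948 = 63042
45–59: 76000 * 0.957 = 72732
60–74: 10500 * 0.954 = 10017
75–89: 41000 * 0.936 = 38376
Net migration: 30–44 − 350 → 62692
Population now: 0–14=54606, 15–29=64387, 30–44=62692, 45–59=72732, 60–74=10017, 75–89=38376
Period 2.
Births: 64387 * 0.244 = 15710, 62692 * 0.505 = 31659 → 47369
15–29: 54606 * 0.961 = 52476
30–44: 64387 * 0.948 = 61039
45–59: 62692 * 0.957 = 59996
60–74: 72732 * 0.954 = 69386
75–89: 10017 * 0.936 = 9376
Net migration: 30–44 − 350 → 60689
Population now: 0–14=47369, 15–29=52476, 30–44=60689, 45–59=59996, 60–74=69386, 75–89=9376
Period 3.
Births: 52476 * 0.244 = 12804, 60689 * 0.505 = 30648 → 43452
15–29: 47369 * 0.961 = 45522
30–44: 52476 * 0.948 = 49747
45–59: 60689 * 0.957 = 58079
60–74: 59996 * 0.954 = 57236
75–89: 69386 * 0.936 = 64945
Net migration: 30–44 − 350 → 49397
Population now: 0–14=43452, 15–29=45522, 30–44=49397, 45–59=58079, 60–74=57236, 75–89=64945
Period 4.
Births: 45522 * 0.244 = 11107, 49397 * 0.505 = 24945 → 36052
15–29: 43452 * 0.961 = 41757
30–44: 45522 * 0.948 = 43155
45–59: 49397 * 0.957 = 47273
60–74: 58079 * 0.954 = 55407
75–89: 57236 * 0.936 = 53573
Net migration: 30–44 − 350 → 42805
Population now: 0–14=36052, 15–29=41757, 30–44=42805, 45–59=47273, 60–74=55407, 75–89=53573
Total after period 4: 36052 + 41757 + 42805 + 47273 + 55407 + 53573 = 276867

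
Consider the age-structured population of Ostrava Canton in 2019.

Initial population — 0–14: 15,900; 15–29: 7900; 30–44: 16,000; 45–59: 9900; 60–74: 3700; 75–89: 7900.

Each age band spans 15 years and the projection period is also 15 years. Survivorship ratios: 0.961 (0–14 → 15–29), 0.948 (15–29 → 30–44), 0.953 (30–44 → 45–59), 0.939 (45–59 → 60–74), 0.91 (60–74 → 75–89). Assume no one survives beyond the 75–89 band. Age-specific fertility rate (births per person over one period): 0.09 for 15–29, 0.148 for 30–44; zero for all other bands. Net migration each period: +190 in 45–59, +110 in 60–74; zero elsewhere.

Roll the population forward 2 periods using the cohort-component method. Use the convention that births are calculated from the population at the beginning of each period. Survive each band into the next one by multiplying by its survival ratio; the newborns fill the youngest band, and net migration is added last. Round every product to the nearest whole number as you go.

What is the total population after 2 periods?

After projecting period 1:
Births: 7900 × 0.09 = 711, 16000 × 0.148 = 2368 → 3079
15–29: 15900 × 0.961 = 15280
30–44: 7900 × 0.948 = 7489
45–59: 16000 × 0.953 = 15248
60–74: 9900 × 0.939 = 9296
75–89: 3700 × 0.91 = 3367
Net migration: 45–59 + 190 → 15438; 60–74 + 110 → 9406
Population now: 0–14=3079, 15–29=15280, 30–44=7489, 45–59=15438, 60–74=9406, 75–89=3367
After projecting period 2:
Births: 15280 × 0.09 = 1375, 7489 × 0.148 = 1108 → 2483
15–29: 3079 × 0.961 = 2959
30–44: 15280 × 0.948 = 14485
45–59: 7489 × 0.953 = 7137
60–74: 15438 × 0.939 = 14496
75–89: 9406 × 0.91 = 8559
Net migration: 45–59 + 190 → 7327; 60–74 + 110 → 14606
Population now: 0–14=2483, 15–29=2959, 30–44=14485, 45–59=7327, 60–74=14606, 75–89=8559
Total after period 2: 2483 + 2959 + 14485 + 7327 + 14606 + 8559 = 50419

50419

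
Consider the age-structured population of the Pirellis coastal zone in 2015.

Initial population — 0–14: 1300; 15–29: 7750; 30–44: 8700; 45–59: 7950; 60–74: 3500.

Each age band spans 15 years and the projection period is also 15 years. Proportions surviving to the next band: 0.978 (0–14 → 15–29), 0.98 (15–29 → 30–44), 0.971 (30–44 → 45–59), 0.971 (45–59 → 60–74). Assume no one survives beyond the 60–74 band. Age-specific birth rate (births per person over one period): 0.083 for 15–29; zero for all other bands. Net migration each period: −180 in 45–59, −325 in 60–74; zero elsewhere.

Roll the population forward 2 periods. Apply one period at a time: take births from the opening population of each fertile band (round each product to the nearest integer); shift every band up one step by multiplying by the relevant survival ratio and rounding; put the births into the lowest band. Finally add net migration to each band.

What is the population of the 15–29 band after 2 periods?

629

Period 1.
Births: 7750 × 0.083 = 643
15–29: 1300 × 0.978 = 1271
30–44: 7750 × 0.98 = 7595
45–59: 8700 × 0.971 = 8448
60–74: 7950 × 0.971 = 7719
Net migration: 45–59 − 180 → 8268; 60–74 − 325 → 7394
Giving 643 / 1271 / 7595 / 8268 / 7394.
Period 2.
Births: 1271 × 0.083 = 105
15–29: 643 × 0.978 = 629
30–44: 1271 × 0.98 = 1246
45–59: 7595 × 0.971 = 7375
60–74: 8268 × 0.971 = 8028
Net migration: 45–59 − 180 → 7195; 60–74 − 325 → 7703
Giving 105 / 629 / 1246 / 7195 / 7703.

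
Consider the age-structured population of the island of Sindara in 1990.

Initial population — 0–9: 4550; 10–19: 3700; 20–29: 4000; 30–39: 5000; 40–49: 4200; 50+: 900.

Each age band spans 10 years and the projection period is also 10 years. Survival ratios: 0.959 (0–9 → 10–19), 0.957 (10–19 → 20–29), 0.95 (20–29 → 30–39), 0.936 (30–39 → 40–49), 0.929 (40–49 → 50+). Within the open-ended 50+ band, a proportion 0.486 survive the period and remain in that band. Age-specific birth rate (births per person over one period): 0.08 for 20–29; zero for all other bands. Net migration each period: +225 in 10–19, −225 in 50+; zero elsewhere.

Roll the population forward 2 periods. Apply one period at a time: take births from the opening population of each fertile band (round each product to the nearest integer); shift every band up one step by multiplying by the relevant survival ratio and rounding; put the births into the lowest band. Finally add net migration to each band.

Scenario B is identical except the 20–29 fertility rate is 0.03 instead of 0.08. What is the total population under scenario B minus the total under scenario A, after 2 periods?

Period 1:
Births: 4000 × 0.08 = 320
10–19: 4550 × 0.959 = 4363
20–29: 3700 × 0.957 = 3541
30–39: 4000 × 0.95 = 3800
40–49: 5000 × 0.936 = 4680
50+: 4200 × 0.929 + 900 × 0.486 = 3902 + 437 = 4339
Net migration: 10–19 + 225 → 4588; 50+ − 225 → 4114
End of period: [320, 4588, 3541, 3800, 4680, 4114]
Period 2:
Births: 3541 × 0.08 = 283
10–19: 320 × 0.959 = 307
20–29: 4588 × 0.957 = 4391
30–39: 3541 × 0.95 = 3364
40–49: 3800 × 0.936 = 3557
50+: 4680 × 0.929 + 4114 × 0.486 = 4348 + 1999 = 6347
Net migration: 10–19 + 225 → 532; 50+ − 225 → 6122
End of period: [283, 532, 4391, 3364, 3557, 6122]
Scenario A total after 2 periods: 18249
Scenario B projection —
Period 1:
Births: 4000 × 0.03 = 120
10–19: 4550 × 0.959 = 4363
20–29: 3700 × 0.957 = 3541
30–39: 4000 × 0.95 = 3800
40–49: 5000 × 0.936 = 4680
50+: 4200 × 0.929 + 900 × 0.486 = 3902 + 437 = 4339
Net migration: 10–19 + 225 → 4588; 50+ − 225 → 4114
End of period: [120, 4588, 3541, 3800, 4680, 4114]
Period 2:
Births: 3541 × 0.03 = 106
10–19: 120 × 0.959 = 115
20–29: 4588 × 0.957 = 4391
30–39: 3541 × 0.95 = 3364
40–49: 3800 × 0.936 = 3557
50+: 4680 × 0.929 + 4114 × 0.486 = 4348 + 1999 = 6347
Net migration: 10–19 + 225 → 340; 50+ − 225 → 6122
End of period: [106, 340, 4391, 3364, 3557, 6122]
Scenario B total after 2 periods: 17880
Difference B − A = 17880 − 18249 = -369

-369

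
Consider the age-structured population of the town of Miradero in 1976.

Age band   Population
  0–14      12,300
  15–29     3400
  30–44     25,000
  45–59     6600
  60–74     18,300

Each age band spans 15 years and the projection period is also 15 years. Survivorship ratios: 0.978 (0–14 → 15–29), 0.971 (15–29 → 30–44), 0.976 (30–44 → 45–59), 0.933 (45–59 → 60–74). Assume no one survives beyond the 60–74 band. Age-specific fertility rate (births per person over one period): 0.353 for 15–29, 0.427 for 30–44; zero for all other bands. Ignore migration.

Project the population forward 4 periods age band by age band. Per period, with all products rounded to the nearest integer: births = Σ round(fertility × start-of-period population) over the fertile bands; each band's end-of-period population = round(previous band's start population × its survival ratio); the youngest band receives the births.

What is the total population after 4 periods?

Call the bands 1 to 5, youngest first.
— Period 1 —
Births: 3400 × 0.353 = 1200 ; 25000 × 0.427 = 10675 ⇒ total 11875
Band 2: 12300 × 0.978 = 12029
Band 3: 3400 × 0.971 = 3301
Band 4: 25000 × 0.976 = 24400
Band 5: 6600 × 0.933 = 6158
→ [11875, 12029, 3301, 24400, 6158]
— Period 2 —
Births: 12029 × 0.353 = 4246 ; 3301 × 0.427 = 1410 ⇒ total 5656
Band 2: 11875 × 0.978 = 11614
Band 3: 12029 × 0.971 = 11680
Band 4: 3301 × 0.976 = 3222
Band 5: 24400 × 0.933 = 22765
→ [5656, 11614, 11680, 3222, 22765]
— Period 3 —
Births: 11614 × 0.353 = 4100 ; 11680 × 0.427 = 4987 ⇒ total 9087
Band 2: 5656 × 0.978 = 5532
Band 3: 11614 × 0.971 = 11277
Band 4: 11680 × 0.976 = 11400
Band 5: 3222 × 0.933 = 3006
→ [9087, 5532, 11277, 11400, 3006]
— Period 4 —
Births: 5532 × 0.353 = 1953 ; 11277 × 0.427 = 4815 ⇒ total 6768
Band 2: 9087 × 0.978 = 8887
Band 3: 5532 × 0.971 = 5372
Band 4: 11277 × 0.976 = 11006
Band 5: 11400 × 0.933 = 10636
→ [6768, 8887, 5372, 11006, 10636]
Total after period 4: 6768 + 8887 + 5372 + 11006 + 10636 = 42669

42669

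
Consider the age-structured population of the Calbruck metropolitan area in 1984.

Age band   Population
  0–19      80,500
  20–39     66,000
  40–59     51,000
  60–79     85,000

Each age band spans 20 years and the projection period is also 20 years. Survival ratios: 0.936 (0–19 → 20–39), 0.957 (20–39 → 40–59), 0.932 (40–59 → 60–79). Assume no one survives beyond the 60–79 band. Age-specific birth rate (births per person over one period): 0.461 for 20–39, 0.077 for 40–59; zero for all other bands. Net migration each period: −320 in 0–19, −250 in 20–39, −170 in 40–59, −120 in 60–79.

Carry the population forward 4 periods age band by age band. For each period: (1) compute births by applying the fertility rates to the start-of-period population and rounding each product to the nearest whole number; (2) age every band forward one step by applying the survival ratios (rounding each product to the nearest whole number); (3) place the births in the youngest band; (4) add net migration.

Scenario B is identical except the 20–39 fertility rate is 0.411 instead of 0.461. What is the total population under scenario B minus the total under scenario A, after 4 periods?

-12278

[period 1]
Births: 66000 × 0.461 = 30426  |  51000 × 0.077 = 3927 ⇒ total 34353
20–39: 80500 × 0.936 = 75348
40–59: 66000 × 0.957 = 63162
60–79: 51000 × 0.932 = 47532
Net migration: 0–19 − 320 → 34033; 20–39 − 250 → 75098; 40–59 − 170 → 62992; 60–79 − 120 → 47412
Giving 34033 / 75098 / 62992 / 47412.
[period 2]
Births: 75098 × 0.461 = 34620  |  62992 × 0.077 = 4850 ⇒ total 39470
20–39: 34033 × 0.936 = 31855
40–59: 75098 × 0.957 = 71869
60–79: 62992 × 0.932 = 58709
Net migration: 0–19 − 320 → 39150; 20–39 − 250 → 31605; 40–59 − 170 → 71699; 60–79 − 120 → 58589
Giving 39150 / 31605 / 71699 / 58589.
[period 3]
Births: 31605 × 0.461 = 14570  |  71699 × 0.077 = 5521 ⇒ total 20091
20–39: 39150 × 0.936 = 36644
40–59: 31605 × 0.957 = 30246
60–79: 71699 × 0.932 = 66823
Net migration: 0–19 − 320 → 19771; 20–39 − 250 → 36394; 40–59 − 170 → 30076; 60–79 − 120 → 66703
Giving 19771 / 36394 / 30076 / 66703.
[period 4]
Births: 36394 × 0.461 = 16778  |  30076 × 0.077 = 2316 ⇒ total 19094
20–39: 19771 × 0.936 = 18506
40–59: 36394 × 0.957 = 34829
60–79: 30076 × 0.932 = 28031
Net migration: 0–19 − 320 → 18774; 20–39 − 250 → 18256; 40–59 − 170 → 34659; 60–79 − 120 → 27911
Giving 18774 / 18256 / 34659 / 27911.
Scenario A total after 4 periods: 99600
Scenario B projection —
[period 1]
Births: 66000 × 0.411 = 27126  |  51000 × 0.077 = 3927 ⇒ total 31053
20–39: 80500 × 0.936 = 75348
40–59: 66000 × 0.957 = 63162
60–79: 51000 × 0.932 = 47532
Net migration: 0–19 − 320 → 30733; 20–39 − 250 → 75098; 40–59 − 170 → 62992; 60–79 − 120 → 47412
Giving 30733 / 75098 / 62992 / 47412.
[period 2]
Births: 75098 × 0.411 = 30865  |  62992 × 0.077 = 4850 ⇒ total 35715
20–39: 30733 × 0.936 = 28766
40–59: 75098 × 0.957 = 71869
60–79: 62992 × 0.932 = 58709
Net migration: 0–19 − 320 → 35395; 20–39 − 250 → 28516; 40–59 − 170 → 71699; 60–79 − 120 → 58589
Giving 35395 / 28516 / 71699 / 58589.
[period 3]
Births: 28516 × 0.411 = 11720  |  71699 × 0.077 = 5521 ⇒ total 17241
20–39: 35395 × 0.936 = 33130
40–59: 28516 × 0.957 = 27290
60–79: 71699 × 0.932 = 66823
Net migration: 0–19 − 320 → 16921; 20–39 − 250 → 32880; 40–59 − 170 → 27120; 60–79 − 120 → 66703
Giving 16921 / 32880 / 27120 / 66703.
[period 4]
Births: 32880 × 0.411 = 13514  |  27120 × 0.077 = 2088 ⇒ total 15602
20–39: 16921 × 0.936 = 15838
40–59: 32880 × 0.957 = 31466
60–79: 27120 × 0.932 = 25276
Net migration: 0–19 − 320 → 15282; 20–39 − 250 → 15588; 40–59 − 170 → 31296; 60–79 − 120 → 25156
Giving 15282 / 15588 / 31296 / 25156.
Scenario B total after 4 periods: 87322
Difference B − A = 87322 − 99600 = -12278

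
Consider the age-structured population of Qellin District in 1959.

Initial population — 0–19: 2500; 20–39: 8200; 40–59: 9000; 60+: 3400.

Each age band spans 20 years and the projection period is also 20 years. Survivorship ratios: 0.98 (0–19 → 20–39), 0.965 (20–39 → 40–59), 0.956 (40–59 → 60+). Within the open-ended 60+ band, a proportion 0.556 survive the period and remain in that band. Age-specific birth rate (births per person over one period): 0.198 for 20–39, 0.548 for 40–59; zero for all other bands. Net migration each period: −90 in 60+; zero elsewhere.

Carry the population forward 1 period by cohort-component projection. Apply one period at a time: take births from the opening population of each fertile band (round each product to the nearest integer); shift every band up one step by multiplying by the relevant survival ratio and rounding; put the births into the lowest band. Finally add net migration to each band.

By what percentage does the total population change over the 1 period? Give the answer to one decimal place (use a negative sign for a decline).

— Period 1 —
Births: 8200 * 0.198 = 1624  |  9000 * 0.548 = 4932 ⇒ total 6556
20–39: 2500 * 0.98 = 2450
40–59: 8200 * 0.965 = 7913
60+: 9000 * 0.956 + 3400 * 0.556 = 8604 + 1890 = 10494
Net migration: 60+ − 90 → 10404
→ [6556, 2450, 7913, 10404]
Total: 23100 → 27323; change = 4223; percentage change = 18.3%

18.3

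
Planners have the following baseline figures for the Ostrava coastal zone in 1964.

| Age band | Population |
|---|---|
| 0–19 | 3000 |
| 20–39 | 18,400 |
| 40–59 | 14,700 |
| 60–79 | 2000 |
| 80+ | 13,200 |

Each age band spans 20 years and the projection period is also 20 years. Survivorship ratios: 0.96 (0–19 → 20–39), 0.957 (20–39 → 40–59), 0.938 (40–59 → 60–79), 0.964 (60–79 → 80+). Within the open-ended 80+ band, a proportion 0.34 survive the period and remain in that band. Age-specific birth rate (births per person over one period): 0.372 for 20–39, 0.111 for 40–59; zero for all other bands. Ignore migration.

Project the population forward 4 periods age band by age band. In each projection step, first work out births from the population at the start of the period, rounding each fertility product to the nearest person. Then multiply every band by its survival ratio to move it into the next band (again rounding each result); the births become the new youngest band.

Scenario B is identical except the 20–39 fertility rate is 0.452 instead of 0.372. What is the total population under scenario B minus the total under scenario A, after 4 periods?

Call the groups 1 to 5, youngest first.
After projecting period 1:
Births: 18400 × 0.372 = 6845 ; 14700 × 0.111 = 1632 → total 8477
Group 2: 3000 × 0.96 = 2880
Group 3: 18400 × 0.957 = 17609
Group 4: 14700 × 0.938 = 13789
Group 5: 2000 × 0.964 + 13200 × 0.34 = 1928 + 4488 = 6416
→ [8477, 2880, 17609, 13789, 6416]
After projecting period 2:
Births: 2880 × 0.372 = 1071 ; 17609 × 0.111 = 1955 → total 3026
Group 2: 8477 × 0.96 = 8138
Group 3: 2880 × 0.957 = 2756
Group 4: 17609 × 0.938 = 16517
Group 5: 13789 × 0.964 + 6416 × 0.34 = 13293 + 2181 = 15474
→ [3026, 8138, 2756, 16517, 15474]
After projecting period 3:
Births: 8138 × 0.372 = 3027 ; 2756 × 0.111 = 306 → total 3333
Group 2: 3026 × 0.96 = 2905
Group 3: 8138 × 0.957 = 7788
Group 4: 2756 × 0.938 = 2585
Group 5: 16517 × 0.964 + 15474 × 0.34 = 15922 + 5261 = 21183
→ [3333, 2905, 7788, 2585, 21183]
After projecting period 4:
Births: 2905 × 0.372 = 1081 ; 7788 × 0.111 = 864 → total 1945
Group 2: 3333 × 0.96 = 3200
Group 3: 2905 × 0.957 = 2780
Group 4: 7788 × 0.938 = 7305
Group 5: 2585 × 0.964 + 21183 × 0.34 = 2492 + 7202 = 9694
→ [1945, 3200, 2780, 7305, 9694]
Scenario A total after 4 periods: 24924
Scenario B projection —
After projecting period 1:
Births: 18400 × 0.452 = 8317 ; 14700 × 0.111 = 1632 → total 9949
Group 2: 3000 × 0.96 = 2880
Group 3: 18400 × 0.957 = 17609
Group 4: 14700 × 0.938 = 13789
Group 5: 2000 × 0.964 + 13200 × 0.34 = 1928 + 4488 = 6416
→ [9949, 2880, 17609, 13789, 6416]
After projecting period 2:
Births: 2880 × 0.452 = 1302 ; 17609 × 0.111 = 1955 → total 3257
Group 2: 9949 × 0.96 = 9551
Group 3: 2880 × 0.957 = 2756
Group 4: 17609 × 0.938 = 16517
Group 5: 13789 × 0.964 + 6416 × 0.34 = 13293 + 2181 = 15474
→ [3257, 9551, 2756, 16517, 15474]
After projecting period 3:
Births: 9551 × 0.452 = 4317 ; 2756 × 0.111 = 306 → total 4623
Group 2: 3257 × 0.96 = 3127
Group 3: 9551 × 0.957 = 9140
Group 4: 2756 × 0.938 = 2585
Group 5: 16517 × 0.964 + 15474 × 0.34 = 15922 + 5261 = 21183
→ [4623, 3127, 9140, 2585, 21183]
After projecting period 4:
Births: 3127 × 0.452 = 1413 ; 9140 × 0.111 = 1015 → total 2428
Group 2: 4623 × 0.96 = 4438
Group 3: 3127 × 0.957 = 2993
Group 4: 9140 × 0.938 = 8573
Group 5: 2585 × 0.964 + 21183 × 0.34 = 2492 + 7202 = 9694
→ [2428, 4438, 2993, 8573, 9694]
Scenario B total after 4 periods: 28126
Difference B − A = 28126 − 24924 = 3202

3202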